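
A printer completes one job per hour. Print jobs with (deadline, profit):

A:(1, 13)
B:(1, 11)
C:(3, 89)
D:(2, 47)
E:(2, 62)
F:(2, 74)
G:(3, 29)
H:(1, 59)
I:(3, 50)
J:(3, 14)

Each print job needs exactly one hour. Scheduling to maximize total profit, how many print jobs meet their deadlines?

By profit: C(d3,89), F(d2,74), E(d2,62), H(d1,59), I(d3,50), D(d2,47), G(d3,29), J(d3,14), A(d1,13), B(d1,11)
C→slot 3; F→slot 2; E→slot 1; H skipped; I skipped; D skipped; G skipped; J skipped; A skipped; B skipped.
3 of 10 scheduled.

3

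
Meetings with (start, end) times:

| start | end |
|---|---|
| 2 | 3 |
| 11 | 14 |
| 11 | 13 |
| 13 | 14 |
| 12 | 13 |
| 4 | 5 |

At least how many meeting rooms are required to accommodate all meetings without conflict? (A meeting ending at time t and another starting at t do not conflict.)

Count concurrent intervals with a sweep; the peak is the room count.
starts: [2, 4, 11, 11, 12, 13]
ends:   [3, 5, 13, 13, 14, 14]
s2→1 e3→0 s4→1 e5→0 s11→1 s11→2 s12→3  — peak 3.

3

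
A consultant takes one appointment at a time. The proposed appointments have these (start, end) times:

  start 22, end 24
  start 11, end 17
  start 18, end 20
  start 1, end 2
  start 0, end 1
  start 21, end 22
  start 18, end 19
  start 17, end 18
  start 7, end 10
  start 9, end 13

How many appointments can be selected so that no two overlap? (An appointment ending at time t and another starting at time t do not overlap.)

Sort by end time and greedily take each interval whose start is ≥ the last chosen end.
Sorted by end: (0,1)  (1,2)  (7,10)  (9,13)  (11,17)  (17,18)  (18,19)  (18,20)  (21,22)  (22,24)
take (0,1); take (1,2); take (7,10); take (11,17); take (17,18); take (18,19); skip (18,20); take (21,22); take (22,24).
Selected 8 appointments.

8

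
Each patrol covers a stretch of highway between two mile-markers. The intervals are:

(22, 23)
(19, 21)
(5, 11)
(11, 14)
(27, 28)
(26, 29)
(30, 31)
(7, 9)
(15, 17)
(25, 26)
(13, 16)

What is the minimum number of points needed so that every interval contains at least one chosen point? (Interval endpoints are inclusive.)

8

Sorted: [7,9] [5,11] [11,14] [13,16] [15,17] [19,21] [22,23] [25,26] [27,28] [26,29] [30,31]
{[7,9],[5,11]} hit by 9; {[11,14],[13,16]} hit by 14; {[15,17]} hit by 17; {[19,21]} hit by 21; {[22,23]} hit by 23; {[25,26]} hit by 26; {[27,28],[26,29]} hit by 28; {[30,31]} hit by 31.
Points: 9, 14, 17, 21, 23, 26, 28, 31 (8 total).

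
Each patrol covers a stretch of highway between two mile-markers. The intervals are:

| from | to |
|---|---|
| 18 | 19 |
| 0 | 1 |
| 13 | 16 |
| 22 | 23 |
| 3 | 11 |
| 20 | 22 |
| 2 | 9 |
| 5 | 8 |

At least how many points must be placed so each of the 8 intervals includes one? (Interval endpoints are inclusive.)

Sort by right endpoint; whenever an interval is uncovered, place a point at its right end.
By right end: [0,1]  [5,8]  [2,9]  [3,11]  [13,16]  [18,19]  [20,22]  [22,23]
[0,1] uncovered → point at 1; [5,8] uncovered → point at 8; [13,16] uncovered → point at 16; [18,19] uncovered → point at 19; [20,22] uncovered → point at 22.
Points: 1, 8, 16, 19, 22 (5 total).

5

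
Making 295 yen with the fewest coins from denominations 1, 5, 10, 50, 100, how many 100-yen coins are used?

Greedy: take as many of the largest coin as possible, then repeat with the remainder.
295 = 2×100 + 1×50 + 4×10 + 1×5
Count of 100: 2

2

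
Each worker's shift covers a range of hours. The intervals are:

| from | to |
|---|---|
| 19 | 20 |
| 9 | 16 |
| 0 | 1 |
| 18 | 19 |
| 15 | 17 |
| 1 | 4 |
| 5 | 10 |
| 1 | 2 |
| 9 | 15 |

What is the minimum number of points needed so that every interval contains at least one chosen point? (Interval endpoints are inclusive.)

4

Process intervals by earliest right end; each time one isn't hit yet, stab at its right endpoint.
Sorted: [0,1] [1,2] [1,4] [5,10] [9,15] [9,16] [15,17] [18,19] [19,20]
{[0,1],[1,2],[1,4]} hit by 1; {[5,10],[9,15],[9,16]} hit by 10; {[15,17]} hit by 17; {[18,19],[19,20]} hit by 19.
Points: 1, 10, 17, 19 (4 total).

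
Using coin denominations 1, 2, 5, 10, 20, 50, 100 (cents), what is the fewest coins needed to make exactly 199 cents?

7

Greedy: take as many of the largest coin as possible, then repeat with the remainder.
199 − 1×100→99 − 1×50→49 − 2×20→9 − 1×5→4 − 2×2→0
Total coins = 1 + 1 + 2 + 1 + 2 = 7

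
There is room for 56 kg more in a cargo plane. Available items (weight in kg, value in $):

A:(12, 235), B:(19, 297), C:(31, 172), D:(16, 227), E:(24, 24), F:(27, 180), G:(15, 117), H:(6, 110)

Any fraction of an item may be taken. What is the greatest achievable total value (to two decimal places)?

Ratios (sorted): A 19.58, H 18.33, B 15.63, D 14.19, G 7.80, F 6.67, C 5.55, E 1.00
take A (12 @ 235); take H (6 @ 110); take B (19 @ 297); take D (16 @ 227); take 3/15 of G → 23.40. Capacity used 56/56.
Total value = 892.40

892.40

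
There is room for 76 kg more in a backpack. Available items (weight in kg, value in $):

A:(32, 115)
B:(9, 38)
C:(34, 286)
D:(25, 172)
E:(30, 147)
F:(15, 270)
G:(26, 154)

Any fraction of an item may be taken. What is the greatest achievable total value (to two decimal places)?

Greedy by value/weight ratio, highest first.
Order: F (270/15=18.00) > C (286/34=8.41) > D (172/25=6.88) > G (154/26=5.92) > E (147/30=4.90) > B (38/9=4.22) > A (115/32=3.59)
Fill: take F (15 @ 270) → take C (34 @ 286) → take D (25 @ 172) → take 2/26 of G → 11.85; 76/76 used.
Total value = 739.85

739.85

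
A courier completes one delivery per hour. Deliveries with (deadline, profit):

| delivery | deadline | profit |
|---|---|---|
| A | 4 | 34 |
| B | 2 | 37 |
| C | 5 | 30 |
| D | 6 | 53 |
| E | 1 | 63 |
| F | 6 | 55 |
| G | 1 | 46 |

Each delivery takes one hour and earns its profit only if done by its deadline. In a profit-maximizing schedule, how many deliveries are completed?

By profit: E(d1,63), F(d6,55), D(d6,53), G(d1,46), B(d2,37), A(d4,34), C(d5,30)
E→slot 1; F→slot 6; D→slot 5; G skipped; B→slot 2; A→slot 4; C→slot 3.
6 of 7 scheduled.

6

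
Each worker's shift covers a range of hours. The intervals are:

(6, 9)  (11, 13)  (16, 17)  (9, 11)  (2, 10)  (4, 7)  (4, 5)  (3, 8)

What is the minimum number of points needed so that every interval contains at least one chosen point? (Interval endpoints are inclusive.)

4

Process intervals by earliest right end; each time one isn't hit yet, stab at its right endpoint.
By right end: [4,5]  [4,7]  [3,8]  [6,9]  [2,10]  [9,11]  [11,13]  [16,17]
[4,5] uncovered → point at 5; [6,9] uncovered → point at 9; [11,13] uncovered → point at 13; [16,17] uncovered → point at 17.
Points: 5, 9, 13, 17 (4 total).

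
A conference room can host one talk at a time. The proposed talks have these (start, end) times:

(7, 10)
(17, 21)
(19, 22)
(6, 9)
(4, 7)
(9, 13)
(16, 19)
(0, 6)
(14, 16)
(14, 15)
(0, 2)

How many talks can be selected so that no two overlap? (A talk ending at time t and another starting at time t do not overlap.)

6

By end time: (0,2), (0,6), (4,7), (6,9), (7,10), (9,13), (14,15), (14,16), (16,19), (17,21), (19,22).
Pick (0,2); next start ≥ 2 → (4,7); next start ≥ 7 → (7,10); next start ≥ 10 → (14,15); next start ≥ 15 → (16,19); next start ≥ 19 → (19,22).
Selected 6 talks.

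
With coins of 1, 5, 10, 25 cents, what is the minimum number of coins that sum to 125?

Use the largest denomination that fits, subtract, and repeat.
125 − 5×25→0
Total coins = 5 = 5

5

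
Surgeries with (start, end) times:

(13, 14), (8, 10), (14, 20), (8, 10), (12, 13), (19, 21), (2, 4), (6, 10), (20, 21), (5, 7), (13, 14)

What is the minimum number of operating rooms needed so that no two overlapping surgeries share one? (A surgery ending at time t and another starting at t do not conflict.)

The answer is the maximum number of intervals overlapping at any instant.
Events (time:±→running): 2:+→1 4:-→0 5:+→1 6:+→2 7:-→1 8:+→2 8:+→3 … peak 3.

3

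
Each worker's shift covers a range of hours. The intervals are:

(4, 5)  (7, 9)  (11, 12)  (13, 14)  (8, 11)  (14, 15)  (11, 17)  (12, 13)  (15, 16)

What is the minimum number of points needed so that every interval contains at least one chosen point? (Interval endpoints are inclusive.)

5

Process intervals by earliest right end; each time one isn't hit yet, stab at its right endpoint.
By right end: [4,5]  [7,9]  [8,11]  [11,12]  [12,13]  [13,14]  [14,15]  [15,16]  [11,17]
[4,5] uncovered → point at 5; [7,9] uncovered → point at 9; [11,12] uncovered → point at 12; [13,14] uncovered → point at 14; [15,16] uncovered → point at 16.
Points: 5, 9, 12, 14, 16 (5 total).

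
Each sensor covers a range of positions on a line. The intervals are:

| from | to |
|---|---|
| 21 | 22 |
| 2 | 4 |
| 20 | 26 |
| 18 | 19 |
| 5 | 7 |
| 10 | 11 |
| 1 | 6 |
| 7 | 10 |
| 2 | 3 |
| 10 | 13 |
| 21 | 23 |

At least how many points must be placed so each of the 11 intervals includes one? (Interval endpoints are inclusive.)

5

Process intervals by earliest right end; each time one isn't hit yet, stab at its right endpoint.
By right end: [2,3]  [2,4]  [1,6]  [5,7]  [7,10]  [10,11]  [10,13]  [18,19]  [21,22]  [21,23]  [20,26]
[2,3] uncovered → point at 3; [5,7] uncovered → point at 7; [10,11] uncovered → point at 11; [18,19] uncovered → point at 19; [21,22] uncovered → point at 22.
Points: 3, 7, 11, 19, 22 (5 total).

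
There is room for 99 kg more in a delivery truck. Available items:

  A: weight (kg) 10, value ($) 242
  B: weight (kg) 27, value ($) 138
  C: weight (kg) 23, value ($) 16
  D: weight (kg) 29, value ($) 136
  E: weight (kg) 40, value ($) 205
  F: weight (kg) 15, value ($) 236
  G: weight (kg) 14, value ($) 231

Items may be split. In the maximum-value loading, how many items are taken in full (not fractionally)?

4

Order: A (242/10=24.20) > G (231/14=16.50) > F (236/15=15.73) > E (205/40=5.12) > B (138/27=5.11) > D (136/29=4.69) > C (16/23=0.70)
Fill: take A (10 @ 242) → take G (14 @ 231) → take F (15 @ 236) → take E (40 @ 205) → take 20/27 of B → 102.22; 99/99 used.
4 item(s) taken whole; one partial (take 20/27 of B).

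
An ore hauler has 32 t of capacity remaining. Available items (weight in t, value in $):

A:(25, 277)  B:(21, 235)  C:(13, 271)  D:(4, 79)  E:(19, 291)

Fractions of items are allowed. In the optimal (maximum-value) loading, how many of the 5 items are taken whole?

Ratios (sorted): C 20.85, D 19.75, E 15.32, B 11.19, A 11.08
take C (13 @ 271); take D (4 @ 79); take 15/19 of E → 229.74. Capacity used 32/32.
2 item(s) taken whole; one partial (take 15/19 of E).

2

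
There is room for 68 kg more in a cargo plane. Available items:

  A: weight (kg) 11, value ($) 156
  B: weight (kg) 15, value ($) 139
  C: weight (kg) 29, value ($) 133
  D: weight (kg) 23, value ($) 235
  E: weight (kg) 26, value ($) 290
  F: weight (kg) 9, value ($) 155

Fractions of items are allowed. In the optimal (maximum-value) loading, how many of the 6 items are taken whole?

3

Greedy by value/weight ratio, highest first.
Ratios (sorted): F 17.22, A 14.18, E 11.15, D 10.22, B 9.27, C 4.59
take F (9 @ 155); take A (11 @ 156); take E (26 @ 290); take 22/23 of D → 224.78. Capacity used 68/68.
3 item(s) taken whole; one partial (take 22/23 of D).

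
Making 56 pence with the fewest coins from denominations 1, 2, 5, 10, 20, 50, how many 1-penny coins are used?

56 = 1×50 + 1×5 + 1×1
Count of 1: 1

1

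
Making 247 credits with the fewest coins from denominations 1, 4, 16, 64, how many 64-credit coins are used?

247 = 3×64 + 3×16 + 1×4 + 3×1
Count of 64: 3

3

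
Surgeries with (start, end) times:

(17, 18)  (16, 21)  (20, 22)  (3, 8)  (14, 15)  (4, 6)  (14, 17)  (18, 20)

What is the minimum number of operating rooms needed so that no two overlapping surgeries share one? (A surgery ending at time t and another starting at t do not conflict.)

Count concurrent intervals with a sweep; the peak is the room count.
Events (time:±→running): 3:+→1 4:+→2 … peak 2.

2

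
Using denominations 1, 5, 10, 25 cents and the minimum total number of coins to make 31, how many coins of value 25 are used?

31 − 1×25→6 − 1×5→1 − 1×1→0
Count of 25: 1

1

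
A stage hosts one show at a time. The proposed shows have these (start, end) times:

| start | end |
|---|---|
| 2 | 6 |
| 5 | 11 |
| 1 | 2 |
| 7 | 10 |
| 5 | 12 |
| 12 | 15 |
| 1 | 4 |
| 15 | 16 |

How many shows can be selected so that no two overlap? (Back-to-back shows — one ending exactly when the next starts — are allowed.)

5

Greedy by earliest finish: after sorting by end time, pick each interval compatible with the last pick.
By end time: (1,2), (1,4), (2,6), (7,10), (5,11), (5,12), (12,15), (15,16).
Pick (1,2); next start ≥ 2 → (2,6); next start ≥ 6 → (7,10); next start ≥ 10 → (12,15); next start ≥ 15 → (15,16).
Selected 5 shows.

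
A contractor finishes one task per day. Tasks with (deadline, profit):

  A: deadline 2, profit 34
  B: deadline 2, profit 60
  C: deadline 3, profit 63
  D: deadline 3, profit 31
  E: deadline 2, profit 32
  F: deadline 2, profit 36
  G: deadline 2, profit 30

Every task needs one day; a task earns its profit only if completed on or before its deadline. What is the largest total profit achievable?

159

Sort by profit descending; place each in the latest free slot ≤ its deadline.
By profit: C(d3,63), B(d2,60), F(d2,36), A(d2,34), E(d2,32), D(d3,31), G(d2,30)
C→slot 3; B→slot 2; F→slot 1; A skipped; E skipped; D skipped; G skipped.
Profit = 36 + 60 + 63 = 159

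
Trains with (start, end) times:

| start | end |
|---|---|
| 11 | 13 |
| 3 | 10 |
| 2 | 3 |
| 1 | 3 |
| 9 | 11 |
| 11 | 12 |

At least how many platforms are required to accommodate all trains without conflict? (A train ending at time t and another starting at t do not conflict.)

starts: [1, 2, 3, 9, 11, 11]
ends:   [3, 3, 10, 11, 12, 13]
s1→1 s2→2  — peak 2.

2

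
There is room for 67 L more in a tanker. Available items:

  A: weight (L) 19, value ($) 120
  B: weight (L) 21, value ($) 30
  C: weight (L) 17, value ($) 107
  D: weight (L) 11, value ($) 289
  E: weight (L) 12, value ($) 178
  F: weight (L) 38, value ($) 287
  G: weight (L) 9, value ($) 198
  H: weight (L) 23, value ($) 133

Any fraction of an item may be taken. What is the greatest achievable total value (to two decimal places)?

Sort by value per unit weight and fill in that order.
Ratios (sorted): D 26.27, G 22.00, E 14.83, F 7.55, A 6.32, C 6.29, H 5.78, B 1.43
take D (11 @ 289); take G (9 @ 198); take E (12 @ 178); take 35/38 of F → 264.34. Capacity used 67/67.
Total value = 929.34

929.34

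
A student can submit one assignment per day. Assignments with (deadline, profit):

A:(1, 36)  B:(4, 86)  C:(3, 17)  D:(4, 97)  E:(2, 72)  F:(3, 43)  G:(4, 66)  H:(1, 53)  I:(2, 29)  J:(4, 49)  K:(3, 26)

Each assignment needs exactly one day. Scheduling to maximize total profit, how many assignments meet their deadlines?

4

Profit order: D=97 B=86 E=72 G=66 H=53 J=49 F=43 A=36 I=29 K=26 C=17
Assign: D→slot 4, B→slot 3, E→slot 2, G→slot 1, H skipped, J skipped, F skipped, A skipped, I skipped, K skipped, C skipped.
Slots: [1:G] [2:E] [3:B] [4:D]
4 of 11 scheduled.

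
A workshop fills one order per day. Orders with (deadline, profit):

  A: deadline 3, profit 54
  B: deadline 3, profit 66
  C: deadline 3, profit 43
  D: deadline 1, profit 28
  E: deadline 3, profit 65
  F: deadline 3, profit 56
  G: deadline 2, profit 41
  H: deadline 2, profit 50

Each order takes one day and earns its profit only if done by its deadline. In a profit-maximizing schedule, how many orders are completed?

Sort by profit descending; place each in the latest free slot ≤ its deadline.
By profit: B(d3,66), E(d3,65), F(d3,56), A(d3,54), H(d2,50), C(d3,43), G(d2,41), D(d1,28)
B→slot 3; E→slot 2; F→slot 1; A skipped; H skipped; C skipped; G skipped; D skipped.
3 of 8 scheduled.

3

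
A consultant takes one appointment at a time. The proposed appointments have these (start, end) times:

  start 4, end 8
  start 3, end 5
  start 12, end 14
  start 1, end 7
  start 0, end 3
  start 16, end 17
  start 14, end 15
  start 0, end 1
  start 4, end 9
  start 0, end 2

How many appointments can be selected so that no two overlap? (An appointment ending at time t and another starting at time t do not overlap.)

5

Sorted by end: (0,1)  (0,2)  (0,3)  (3,5)  (1,7)  (4,8)  (4,9)  (12,14)  (14,15)  (16,17)
take (0,1); skip (0,2); take (3,5); skip (1,7); skip (4,9); take (12,14); take (14,15); take (16,17).
Selected 5 appointments.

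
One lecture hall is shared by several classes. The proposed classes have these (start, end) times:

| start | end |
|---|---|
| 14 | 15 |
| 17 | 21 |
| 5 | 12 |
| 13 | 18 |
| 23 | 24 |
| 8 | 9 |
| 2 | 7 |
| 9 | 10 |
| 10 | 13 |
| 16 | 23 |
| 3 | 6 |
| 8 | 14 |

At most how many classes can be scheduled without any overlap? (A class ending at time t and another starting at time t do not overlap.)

7

Sort by end time and greedily take each interval whose start is ≥ the last chosen end.
Sorted by end: (3,6)  (2,7)  (8,9)  (9,10)  (5,12)  (10,13)  (8,14)  (14,15)  (13,18)  (17,21)  (16,23)  (23,24)
take (3,6); take (8,9); take (9,10); take (10,13); skip (8,14); take (14,15); skip (13,18); take (17,21); take (23,24).
Selected 7 classes.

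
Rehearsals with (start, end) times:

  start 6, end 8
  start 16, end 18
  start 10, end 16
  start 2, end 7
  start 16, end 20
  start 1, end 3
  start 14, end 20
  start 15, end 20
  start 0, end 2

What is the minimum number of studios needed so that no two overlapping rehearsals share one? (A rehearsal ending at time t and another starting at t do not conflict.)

4

Events (time:±→running): 0:+→1 1:+→2 2:-→1 2:+→2 3:-→1 6:+→2 7:-→1 8:-→0 10:+→1 14:+→2 15:+→3 16:-→2 16:+→3 16:+→4 … peak 4.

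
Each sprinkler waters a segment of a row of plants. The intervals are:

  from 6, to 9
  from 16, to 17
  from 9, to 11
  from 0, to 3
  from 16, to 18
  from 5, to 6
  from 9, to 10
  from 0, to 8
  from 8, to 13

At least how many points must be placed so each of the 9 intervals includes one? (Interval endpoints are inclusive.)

4

By right end: [0,3]  [5,6]  [0,8]  [6,9]  [9,10]  [9,11]  [8,13]  [16,17]  [16,18]
[0,3] uncovered → point at 3; [5,6] uncovered → point at 6; [9,10] uncovered → point at 10; [16,17] uncovered → point at 17.
Points: 3, 6, 10, 17 (4 total).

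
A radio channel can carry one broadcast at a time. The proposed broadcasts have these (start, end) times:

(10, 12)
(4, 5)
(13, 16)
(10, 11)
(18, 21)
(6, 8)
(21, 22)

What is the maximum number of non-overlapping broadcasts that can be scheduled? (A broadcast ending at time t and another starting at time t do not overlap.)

Order by finish time; keep every interval that doesn't clash with the previous kept one.
By end time: (4,5), (6,8), (10,11), (10,12), (13,16), (18,21), (21,22).
Pick (4,5); next start ≥ 5 → (6,8); next start ≥ 8 → (10,11); next start ≥ 11 → (13,16); next start ≥ 16 → (18,21); next start ≥ 21 → (21,22).
Selected 6 broadcasts.

6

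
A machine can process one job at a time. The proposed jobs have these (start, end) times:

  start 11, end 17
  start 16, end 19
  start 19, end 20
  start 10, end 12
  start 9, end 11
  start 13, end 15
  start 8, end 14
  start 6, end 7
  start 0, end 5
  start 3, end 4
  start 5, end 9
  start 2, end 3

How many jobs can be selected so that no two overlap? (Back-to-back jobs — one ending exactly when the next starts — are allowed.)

7

By end time: (2,3), (3,4), (0,5), (6,7), (5,9), (9,11), (10,12), (8,14), (13,15), (11,17), (16,19), (19,20).
Pick (2,3); next start ≥ 3 → (3,4); next start ≥ 4 → (6,7); next start ≥ 7 → (9,11); next start ≥ 11 → (13,15); next start ≥ 15 → (16,19); next start ≥ 19 → (19,20).
Selected 7 jobs.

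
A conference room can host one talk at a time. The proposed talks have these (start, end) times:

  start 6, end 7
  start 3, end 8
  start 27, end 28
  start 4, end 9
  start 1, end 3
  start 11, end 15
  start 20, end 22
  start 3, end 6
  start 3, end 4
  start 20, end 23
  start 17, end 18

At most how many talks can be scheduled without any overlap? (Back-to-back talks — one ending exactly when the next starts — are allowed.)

Greedy by earliest finish: after sorting by end time, pick each interval compatible with the last pick.
By end time: (1,3), (3,4), (3,6), (6,7), (3,8), (4,9), (11,15), (17,18), (20,22), (20,23), (27,28).
Pick (1,3); next start ≥ 3 → (3,4); next start ≥ 4 → (6,7); next start ≥ 7 → (11,15); next start ≥ 15 → (17,18); next start ≥ 18 → (20,22); next start ≥ 22 → (27,28).
Selected 7 talks.

7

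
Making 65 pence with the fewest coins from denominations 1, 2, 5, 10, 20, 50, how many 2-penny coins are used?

Greedy: take as many of the largest coin as possible, then repeat with the remainder.
65 = 1×50 + 1×10 + 1×5
Count of 2: 0

0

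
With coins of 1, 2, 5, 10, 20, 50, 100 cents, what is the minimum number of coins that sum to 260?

Greedy: take as many of the largest coin as possible, then repeat with the remainder.
260 − 2×100→60 − 1×50→10 − 1×10→0
Total coins = 2 + 1 + 1 = 4

4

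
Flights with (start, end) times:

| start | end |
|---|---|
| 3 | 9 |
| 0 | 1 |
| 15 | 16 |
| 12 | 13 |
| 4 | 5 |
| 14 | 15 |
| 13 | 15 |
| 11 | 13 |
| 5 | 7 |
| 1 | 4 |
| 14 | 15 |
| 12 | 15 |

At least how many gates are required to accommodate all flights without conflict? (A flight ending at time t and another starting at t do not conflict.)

4

The answer is the maximum number of intervals overlapping at any instant.
starts: [0, 1, 3, 4, 5, 11, 12, 12, 13, 14, 14, 15]
ends:   [1, 4, 5, 7, 9, 13, 13, 15, 15, 15, 15, 16]
s0→1 e1→0 s1→1 s3→2 e4→1 s4→2 e5→1 s5→2 e7→1 e9→0 s11→1 s12→2 s12→3 e13→2 e13→1 s13→2 s14→3 s14→4  — peak 4.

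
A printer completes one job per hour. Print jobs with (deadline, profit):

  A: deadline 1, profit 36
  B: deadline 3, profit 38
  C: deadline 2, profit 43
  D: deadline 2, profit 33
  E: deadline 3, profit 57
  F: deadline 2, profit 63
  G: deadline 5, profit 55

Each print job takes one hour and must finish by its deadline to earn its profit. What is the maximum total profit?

Profit order: F=63 E=57 G=55 C=43 B=38 A=36 D=33
Assign: F→slot 2, E→slot 3, G→slot 5, C→slot 1, B skipped, A skipped, D skipped.
Slots: [1:C] [2:F] [3:E] [5:G]
Profit = 43 + 63 + 57 + 55 = 218

218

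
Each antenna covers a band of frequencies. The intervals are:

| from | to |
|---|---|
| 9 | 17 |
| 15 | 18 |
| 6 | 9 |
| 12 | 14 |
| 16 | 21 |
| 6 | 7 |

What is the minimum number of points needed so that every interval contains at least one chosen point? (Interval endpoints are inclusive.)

Process intervals by earliest right end; each time one isn't hit yet, stab at its right endpoint.
By right end: [6,7]  [6,9]  [12,14]  [9,17]  [15,18]  [16,21]
[6,7] uncovered → point at 7; [12,14] uncovered → point at 14; [15,18] uncovered → point at 18.
Points: 7, 14, 18 (3 total).

3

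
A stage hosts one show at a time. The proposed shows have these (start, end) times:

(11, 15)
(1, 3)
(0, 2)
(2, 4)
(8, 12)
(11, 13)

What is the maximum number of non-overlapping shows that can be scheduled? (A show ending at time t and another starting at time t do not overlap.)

Sorted by end: (0,2)  (1,3)  (2,4)  (8,12)  (11,13)  (11,15)
take (0,2); take (2,4); take (8,12).
Selected 3 shows.

3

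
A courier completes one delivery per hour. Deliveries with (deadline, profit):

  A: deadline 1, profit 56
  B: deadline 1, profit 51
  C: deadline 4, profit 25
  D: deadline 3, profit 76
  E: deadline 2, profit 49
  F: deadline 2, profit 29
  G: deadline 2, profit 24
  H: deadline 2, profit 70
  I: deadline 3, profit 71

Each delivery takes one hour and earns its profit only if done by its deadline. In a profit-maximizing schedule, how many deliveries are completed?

Take jobs in profit order; each goes to the latest open slot no later than its deadline.
Profit order: D=76 I=71 H=70 A=56 B=51 E=49 F=29 C=25 G=24
Assign: D→slot 3, I→slot 2, H→slot 1, A skipped, B skipped, E skipped, F skipped, C→slot 4, G skipped.
Slots: [1:H] [2:I] [3:D] [4:C]
4 of 9 scheduled.

4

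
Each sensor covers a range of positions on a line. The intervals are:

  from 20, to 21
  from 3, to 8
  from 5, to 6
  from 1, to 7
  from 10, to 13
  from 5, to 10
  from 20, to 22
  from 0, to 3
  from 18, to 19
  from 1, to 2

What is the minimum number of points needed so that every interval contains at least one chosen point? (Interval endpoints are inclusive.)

Process intervals by earliest right end; each time one isn't hit yet, stab at its right endpoint.
By right end: [1,2]  [0,3]  [5,6]  [1,7]  [3,8]  [5,10]  [10,13]  [18,19]  [20,21]  [20,22]
[1,2] uncovered → point at 2; [5,6] uncovered → point at 6; [10,13] uncovered → point at 13; [18,19] uncovered → point at 19; [20,21] uncovered → point at 21.
Points: 2, 6, 13, 19, 21 (5 total).

5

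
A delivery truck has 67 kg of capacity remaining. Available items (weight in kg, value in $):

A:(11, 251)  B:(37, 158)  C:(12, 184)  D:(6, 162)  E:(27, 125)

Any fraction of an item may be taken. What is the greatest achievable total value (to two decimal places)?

768.97

Ratios (sorted): D 27.00, A 22.82, C 15.33, E 4.63, B 4.27
take D (6 @ 162); take A (11 @ 251); take C (12 @ 184); take E (27 @ 125); take 11/37 of B → 46.97. Capacity used 67/67.
Total value = 768.97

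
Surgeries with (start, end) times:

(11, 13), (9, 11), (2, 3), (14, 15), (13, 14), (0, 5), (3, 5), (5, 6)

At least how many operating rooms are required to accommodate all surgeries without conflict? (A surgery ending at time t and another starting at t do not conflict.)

Count concurrent intervals with a sweep; the peak is the room count.
Events (time:±→running): 0:+→1 2:+→2 … peak 2.

2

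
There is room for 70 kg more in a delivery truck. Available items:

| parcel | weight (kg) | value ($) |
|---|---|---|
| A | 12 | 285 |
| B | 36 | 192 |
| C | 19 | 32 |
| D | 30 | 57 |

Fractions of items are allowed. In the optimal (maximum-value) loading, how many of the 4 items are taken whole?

Greedy by value/weight ratio, highest first.
Ratios (sorted): A 23.75, B 5.33, D 1.90, C 1.68
take A (12 @ 285); take B (36 @ 192); take 22/30 of D → 41.80. Capacity used 70/70.
2 item(s) taken whole; one partial (take 22/30 of D).

2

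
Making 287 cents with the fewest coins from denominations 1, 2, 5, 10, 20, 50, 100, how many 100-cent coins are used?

287 = 2×100 + 1×50 + 1×20 + 1×10 + 1×5 + 1×2
Count of 100: 2

2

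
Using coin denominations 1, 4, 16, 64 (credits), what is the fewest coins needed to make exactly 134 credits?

5

Greedy: take as many of the largest coin as possible, then repeat with the remainder.
134 = 2×64 + 1×4 + 2×1
Total coins = 2 + 1 + 2 = 5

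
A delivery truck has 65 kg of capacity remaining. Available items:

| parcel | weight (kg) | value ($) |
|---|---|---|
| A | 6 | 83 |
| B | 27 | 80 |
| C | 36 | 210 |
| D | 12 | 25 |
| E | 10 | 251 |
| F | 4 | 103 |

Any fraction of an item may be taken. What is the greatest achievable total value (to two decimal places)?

673.67

Ratios (sorted): F 25.75, E 25.10, A 13.83, C 5.83, B 2.96, D 2.08
take F (4 @ 103); take E (10 @ 251); take A (6 @ 83); take C (36 @ 210); take 9/27 of B → 26.67. Capacity used 65/65.
Total value = 673.67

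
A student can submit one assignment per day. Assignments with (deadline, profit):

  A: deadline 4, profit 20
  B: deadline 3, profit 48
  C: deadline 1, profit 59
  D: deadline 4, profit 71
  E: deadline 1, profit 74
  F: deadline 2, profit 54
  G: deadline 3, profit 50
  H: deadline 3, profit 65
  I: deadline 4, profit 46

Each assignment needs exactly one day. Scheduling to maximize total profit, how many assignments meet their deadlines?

By profit: E(d1,74), D(d4,71), H(d3,65), C(d1,59), F(d2,54), G(d3,50), B(d3,48), I(d4,46), A(d4,20)
E→slot 1; D→slot 4; H→slot 3; C skipped; F→slot 2; G skipped; B skipped; I skipped; A skipped.
4 of 9 scheduled.

4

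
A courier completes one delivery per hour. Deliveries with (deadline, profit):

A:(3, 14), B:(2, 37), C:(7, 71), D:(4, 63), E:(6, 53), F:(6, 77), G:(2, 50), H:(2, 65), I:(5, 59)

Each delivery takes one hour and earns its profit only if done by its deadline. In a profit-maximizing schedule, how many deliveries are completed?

7

By profit: F(d6,77), C(d7,71), H(d2,65), D(d4,63), I(d5,59), E(d6,53), G(d2,50), B(d2,37), A(d3,14)
F→slot 6; C→slot 7; H→slot 2; D→slot 4; I→slot 5; E→slot 3; G→slot 1; B skipped; A skipped.
7 of 9 scheduled.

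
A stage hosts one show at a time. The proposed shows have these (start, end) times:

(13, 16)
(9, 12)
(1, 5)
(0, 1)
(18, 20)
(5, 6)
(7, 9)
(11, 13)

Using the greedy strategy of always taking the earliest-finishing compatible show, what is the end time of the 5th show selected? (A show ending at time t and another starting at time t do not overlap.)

12

Order by finish time; keep every interval that doesn't clash with the previous kept one.
Sorted by end: (0,1)  (1,5)  (5,6)  (7,9)  (9,12)  (11,13)  (13,16)  (18,20)
take (0,1); take (1,5); take (5,6); take (7,9); take (9,12); take (13,16); take (18,20).
Selected: (0,1) (1,5) (5,6) (7,9) (9,12) (13,16) (18,20)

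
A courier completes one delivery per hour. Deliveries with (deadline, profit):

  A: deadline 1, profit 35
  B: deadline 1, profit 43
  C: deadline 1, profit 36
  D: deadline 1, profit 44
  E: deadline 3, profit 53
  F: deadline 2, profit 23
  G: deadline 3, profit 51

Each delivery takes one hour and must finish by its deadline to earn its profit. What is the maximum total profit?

Sort by profit descending; place each in the latest free slot ≤ its deadline.
By profit: E(d3,53), G(d3,51), D(d1,44), B(d1,43), C(d1,36), A(d1,35), F(d2,23)
E→slot 3; G→slot 2; D→slot 1; B skipped; C skipped; A skipped; F skipped.
Profit = 44 + 51 + 53 = 148

148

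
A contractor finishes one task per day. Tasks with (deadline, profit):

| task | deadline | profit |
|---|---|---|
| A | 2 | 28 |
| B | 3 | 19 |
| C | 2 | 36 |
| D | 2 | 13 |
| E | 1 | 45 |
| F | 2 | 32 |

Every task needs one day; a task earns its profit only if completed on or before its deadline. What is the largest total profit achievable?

Take jobs in profit order; each goes to the latest open slot no later than its deadline.
By profit: E(d1,45), C(d2,36), F(d2,32), A(d2,28), B(d3,19), D(d2,13)
E→slot 1; C→slot 2; F skipped; A skipped; B→slot 3; D skipped.
Profit = 45 + 36 + 19 = 100

100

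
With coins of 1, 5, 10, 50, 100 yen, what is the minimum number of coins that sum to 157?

5

157 = 1×100 + 1×50 + 1×5 + 2×1
Total coins = 1 + 1 + 1 + 2 = 5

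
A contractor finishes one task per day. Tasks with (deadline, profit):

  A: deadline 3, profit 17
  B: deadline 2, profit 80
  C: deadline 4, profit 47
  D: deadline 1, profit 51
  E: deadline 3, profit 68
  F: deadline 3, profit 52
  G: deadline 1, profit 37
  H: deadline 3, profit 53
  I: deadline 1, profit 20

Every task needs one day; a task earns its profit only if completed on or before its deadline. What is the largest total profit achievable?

248

Profit order: B=80 E=68 H=53 F=52 D=51 C=47 G=37 I=20 A=17
Assign: B→slot 2, E→slot 3, H→slot 1, F skipped, D skipped, C→slot 4, G skipped, I skipped, A skipped.
Slots: [1:H] [2:B] [3:E] [4:C]
Profit = 53 + 80 + 68 + 47 = 248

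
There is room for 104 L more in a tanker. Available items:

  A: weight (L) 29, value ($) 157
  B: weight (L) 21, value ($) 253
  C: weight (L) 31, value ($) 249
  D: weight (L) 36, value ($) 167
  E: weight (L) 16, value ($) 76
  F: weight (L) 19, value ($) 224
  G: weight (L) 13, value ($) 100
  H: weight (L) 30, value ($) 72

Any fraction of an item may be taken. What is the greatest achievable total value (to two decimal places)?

934.28

Ratios (sorted): B 12.05, F 11.79, C 8.03, G 7.69, A 5.41, E 4.75, D 4.64, H 2.40
take B (21 @ 253); take F (19 @ 224); take C (31 @ 249); take G (13 @ 100); take 20/29 of A → 108.28. Capacity used 104/104.
Total value = 934.28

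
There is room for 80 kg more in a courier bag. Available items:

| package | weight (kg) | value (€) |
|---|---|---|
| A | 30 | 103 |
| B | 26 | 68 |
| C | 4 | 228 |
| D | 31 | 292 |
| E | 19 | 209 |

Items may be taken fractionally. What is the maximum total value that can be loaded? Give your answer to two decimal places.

818.27

Sort by value per unit weight and fill in that order.
Ratios (sorted): C 57.00, E 11.00, D 9.42, A 3.43, B 2.62
take C (4 @ 228); take E (19 @ 209); take D (31 @ 292); take 26/30 of A → 89.27. Capacity used 80/80.
Total value = 818.27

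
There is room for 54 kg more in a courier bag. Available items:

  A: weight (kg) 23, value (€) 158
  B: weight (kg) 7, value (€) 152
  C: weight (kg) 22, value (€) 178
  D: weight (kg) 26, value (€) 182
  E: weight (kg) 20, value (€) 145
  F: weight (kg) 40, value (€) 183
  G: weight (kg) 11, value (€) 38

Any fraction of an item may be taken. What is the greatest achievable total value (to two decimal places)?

510.00

Ratios (sorted): B 21.71, C 8.09, E 7.25, D 7.00, A 6.87, F 4.58, G 3.45
take B (7 @ 152); take C (22 @ 178); take E (20 @ 145); take 5/26 of D → 35.00. Capacity used 54/54.
Total value = 510.00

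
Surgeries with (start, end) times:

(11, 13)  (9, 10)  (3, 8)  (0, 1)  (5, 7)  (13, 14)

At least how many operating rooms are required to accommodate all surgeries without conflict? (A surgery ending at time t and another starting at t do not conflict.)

2

Count concurrent intervals with a sweep; the peak is the room count.
Events (time:±→running): 0:+→1 1:-→0 3:+→1 5:+→2 … peak 2.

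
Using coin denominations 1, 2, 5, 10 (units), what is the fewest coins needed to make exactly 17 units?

3

17 − 1×10→7 − 1×5→2 − 1×2→0
Total coins = 1 + 1 + 1 = 3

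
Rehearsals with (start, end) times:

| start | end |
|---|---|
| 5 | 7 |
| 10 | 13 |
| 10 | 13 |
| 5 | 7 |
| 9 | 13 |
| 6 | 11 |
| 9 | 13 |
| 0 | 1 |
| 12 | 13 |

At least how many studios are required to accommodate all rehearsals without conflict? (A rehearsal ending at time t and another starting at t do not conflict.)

5

The answer is the maximum number of intervals overlapping at any instant.
Events (time:±→running): 0:+→1 1:-→0 5:+→1 5:+→2 6:+→3 7:-→2 7:-→1 9:+→2 9:+→3 10:+→4 10:+→5 … peak 5.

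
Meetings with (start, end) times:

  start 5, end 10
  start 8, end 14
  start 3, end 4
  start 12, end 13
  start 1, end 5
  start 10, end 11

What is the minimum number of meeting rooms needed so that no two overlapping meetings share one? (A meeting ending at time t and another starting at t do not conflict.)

2

starts: [1, 3, 5, 8, 10, 12]
ends:   [4, 5, 10, 11, 13, 14]
s1→1 s3→2  — peak 2.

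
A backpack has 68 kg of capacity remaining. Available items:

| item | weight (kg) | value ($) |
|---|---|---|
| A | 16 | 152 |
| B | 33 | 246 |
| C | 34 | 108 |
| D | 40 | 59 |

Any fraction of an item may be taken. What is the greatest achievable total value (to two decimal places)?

Ratios (sorted): A 9.50, B 7.45, C 3.18, D 1.48
take A (16 @ 152); take B (33 @ 246); take 19/34 of C → 60.35. Capacity used 68/68.
Total value = 458.35

458.35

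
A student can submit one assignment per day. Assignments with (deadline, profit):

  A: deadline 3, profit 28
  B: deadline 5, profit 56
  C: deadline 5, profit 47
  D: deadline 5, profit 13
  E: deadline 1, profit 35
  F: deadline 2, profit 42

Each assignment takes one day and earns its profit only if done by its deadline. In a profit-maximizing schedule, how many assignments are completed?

Sort by profit descending; place each in the latest free slot ≤ its deadline.
Profit order: B=56 C=47 F=42 E=35 A=28 D=13
Assign: B→slot 5, C→slot 4, F→slot 2, E→slot 1, A→slot 3, D skipped.
Slots: [1:E] [2:F] [3:A] [4:C] [5:B]
5 of 6 scheduled.

5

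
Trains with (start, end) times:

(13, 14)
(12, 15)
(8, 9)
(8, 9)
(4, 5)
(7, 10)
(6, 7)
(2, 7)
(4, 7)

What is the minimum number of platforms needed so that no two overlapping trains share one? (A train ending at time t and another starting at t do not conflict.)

Count concurrent intervals with a sweep; the peak is the room count.
Events (time:±→running): 2:+→1 4:+→2 4:+→3 … peak 3.

3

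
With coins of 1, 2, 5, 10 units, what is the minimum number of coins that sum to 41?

5

Use the largest denomination that fits, subtract, and repeat.
41 − 4×10→1 − 1×1→0
Total coins = 4 + 1 = 5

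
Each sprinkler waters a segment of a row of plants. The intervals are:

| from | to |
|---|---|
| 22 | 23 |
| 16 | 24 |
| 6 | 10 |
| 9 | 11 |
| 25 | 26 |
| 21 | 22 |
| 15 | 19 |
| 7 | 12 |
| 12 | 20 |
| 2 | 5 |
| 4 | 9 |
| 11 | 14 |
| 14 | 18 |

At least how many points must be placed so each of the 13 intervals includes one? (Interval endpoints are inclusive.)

6

Sort by right endpoint; whenever an interval is uncovered, place a point at its right end.
By right end: [2,5]  [4,9]  [6,10]  [9,11]  [7,12]  [11,14]  [14,18]  [15,19]  [12,20]  [21,22]  [22,23]  [16,24]  [25,26]
[2,5] uncovered → point at 5; [6,10] uncovered → point at 10; [11,14] uncovered → point at 14; [15,19] uncovered → point at 19; [21,22] uncovered → point at 22; [25,26] uncovered → point at 26.
Points: 5, 10, 14, 19, 22, 26 (6 total).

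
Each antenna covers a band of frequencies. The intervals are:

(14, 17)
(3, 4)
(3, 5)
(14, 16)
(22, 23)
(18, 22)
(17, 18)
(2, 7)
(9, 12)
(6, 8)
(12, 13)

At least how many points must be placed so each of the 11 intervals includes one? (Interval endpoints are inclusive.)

By right end: [3,4]  [3,5]  [2,7]  [6,8]  [9,12]  [12,13]  [14,16]  [14,17]  [17,18]  [18,22]  [22,23]
[3,4] uncovered → point at 4; [6,8] uncovered → point at 8; [9,12] uncovered → point at 12; [14,16] uncovered → point at 16; [17,18] uncovered → point at 18; [22,23] uncovered → point at 23.
Points: 4, 8, 12, 16, 18, 23 (6 total).

6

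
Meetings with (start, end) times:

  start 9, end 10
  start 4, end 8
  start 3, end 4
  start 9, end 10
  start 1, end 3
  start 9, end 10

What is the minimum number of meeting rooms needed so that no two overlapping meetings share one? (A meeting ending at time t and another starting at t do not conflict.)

Count concurrent intervals with a sweep; the peak is the room count.
starts: [1, 3, 4, 9, 9, 9]
ends:   [3, 4, 8, 10, 10, 10]
s1→1 e3→0 s3→1 e4→0 s4→1 e8→0 s9→1 s9→2 s9→3  — peak 3.

3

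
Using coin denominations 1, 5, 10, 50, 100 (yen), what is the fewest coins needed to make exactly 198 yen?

Use the largest denomination that fits, subtract, and repeat.
198 = 1×100 + 1×50 + 4×10 + 1×5 + 3×1
Total coins = 1 + 1 + 4 + 1 + 3 = 10

10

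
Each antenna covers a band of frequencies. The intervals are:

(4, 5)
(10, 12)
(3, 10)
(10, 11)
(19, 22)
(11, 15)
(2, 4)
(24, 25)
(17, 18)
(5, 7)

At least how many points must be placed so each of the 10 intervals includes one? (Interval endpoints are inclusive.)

Process intervals by earliest right end; each time one isn't hit yet, stab at its right endpoint.
By right end: [2,4]  [4,5]  [5,7]  [3,10]  [10,11]  [10,12]  [11,15]  [17,18]  [19,22]  [24,25]
[2,4] uncovered → point at 4; [5,7] uncovered → point at 7; [10,11] uncovered → point at 11; [17,18] uncovered → point at 18; [19,22] uncovered → point at 22; [24,25] uncovered → point at 25.
Points: 4, 7, 11, 18, 22, 25 (6 total).

6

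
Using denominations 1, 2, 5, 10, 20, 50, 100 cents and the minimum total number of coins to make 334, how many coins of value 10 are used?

Use the largest denomination that fits, subtract, and repeat.
334 = 3×100 + 1×20 + 1×10 + 2×2
Count of 10: 1

1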